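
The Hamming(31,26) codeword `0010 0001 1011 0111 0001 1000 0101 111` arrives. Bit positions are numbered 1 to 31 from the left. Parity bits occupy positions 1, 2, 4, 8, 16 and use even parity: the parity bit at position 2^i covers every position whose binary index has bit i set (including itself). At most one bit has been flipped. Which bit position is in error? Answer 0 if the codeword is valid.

s1: b1⊕b3⊕b5⊕b7⊕b9⊕b11⊕b13⊕b15⊕b17⊕b19⊕b21⊕b23⊕b25⊕b27⊕b29⊕b31 = 0⊕1⊕0⊕0⊕1⊕1⊕0⊕1⊕0⊕0⊕1⊕0⊕0⊕0⊕1⊕1 = 1
s2: b2⊕b3⊕b6⊕b7⊕b10⊕b11⊕b14⊕b15⊕b18⊕b19⊕b22⊕b23⊕b26⊕b27⊕b30⊕b31 = 0⊕1⊕0⊕0⊕0⊕1⊕1⊕1⊕0⊕0⊕0⊕0⊕1⊕0⊕1⊕1 = 1
s4: b4⊕b5⊕b6⊕b7⊕b12⊕b13⊕b14⊕b15⊕b20⊕b21⊕b22⊕b23⊕b28⊕b29⊕b30⊕b31 = 0⊕0⊕0⊕0⊕1⊕0⊕1⊕1⊕1⊕1⊕0⊕0⊕1⊕1⊕1⊕1 = 1
s8: b8⊕b9⊕b10⊕b11⊕b12⊕b13⊕b14⊕b15⊕b24⊕b25⊕b26⊕b27⊕b28⊕b29⊕b30⊕b31 = 1⊕1⊕0⊕1⊕1⊕0⊕1⊕1⊕0⊕0⊕1⊕0⊕1⊕1⊕1⊕1 = 1
s16: b16⊕b17⊕b18⊕b19⊕b20⊕b21⊕b22⊕b23⊕b24⊕b25⊕b26⊕b27⊕b28⊕b29⊕b30⊕b31 = 1⊕0⊕0⊕0⊕1⊕1⊕0⊕0⊕0⊕0⊕1⊕0⊕1⊕1⊕1⊕1 = 0
Syndrome (s16...s1) = 01111 → position 15.

15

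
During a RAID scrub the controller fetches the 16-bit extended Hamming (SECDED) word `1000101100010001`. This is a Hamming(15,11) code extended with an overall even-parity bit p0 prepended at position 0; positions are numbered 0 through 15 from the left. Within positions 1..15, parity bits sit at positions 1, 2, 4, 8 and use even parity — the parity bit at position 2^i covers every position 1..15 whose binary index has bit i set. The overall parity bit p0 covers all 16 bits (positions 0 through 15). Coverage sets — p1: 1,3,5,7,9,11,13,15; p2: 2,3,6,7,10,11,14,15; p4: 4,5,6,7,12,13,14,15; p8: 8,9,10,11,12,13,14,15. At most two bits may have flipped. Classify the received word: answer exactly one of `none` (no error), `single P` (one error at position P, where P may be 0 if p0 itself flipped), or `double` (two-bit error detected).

s1: b1⊕b3⊕b5⊕b7⊕b9⊕b11⊕b13⊕b15 = 0⊕0⊕0⊕1⊕0⊕1⊕0⊕1 = 1
s2: b2⊕b3⊕b6⊕b7⊕b10⊕b11⊕b14⊕b15 = 0⊕0⊕1⊕1⊕0⊕1⊕0⊕1 = 0
s4: b4⊕b5⊕b6⊕b7⊕b12⊕b13⊕b14⊕b15 = 1⊕0⊕1⊕1⊕0⊕0⊕0⊕1 = 0
s8: b8⊕b9⊕b10⊕b11⊕b12⊕b13⊕b14⊕b15 = 0⊕0⊕0⊕1⊕0⊕0⊕0⊕1 = 0
Syndrome (s8...s1) = 0001 → position 1.
Overall parity (XOR of all 16 bits, including p0): 1⊕0⊕0⊕0⊕1⊕0⊕1⊕1⊕0⊕0⊕0⊕1⊕0⊕0⊕0⊕1 = 0
Overall=0, syndrome position=1 → double-bit error detected (uncorrectable).

double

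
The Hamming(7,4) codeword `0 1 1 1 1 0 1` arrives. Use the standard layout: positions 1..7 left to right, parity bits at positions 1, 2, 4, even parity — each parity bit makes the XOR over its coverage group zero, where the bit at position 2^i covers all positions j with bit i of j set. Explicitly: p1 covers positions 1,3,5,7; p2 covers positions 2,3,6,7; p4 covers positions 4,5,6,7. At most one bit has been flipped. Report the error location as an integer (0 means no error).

s1: b1⊕b3⊕b5⊕b7 = 0⊕1⊕1⊕1 = 1
s2: b2⊕b3⊕b6⊕b7 = 1⊕1⊕0⊕1 = 1
s4: b4⊕b5⊕b6⊕b7 = 1⊕1⊕0⊕1 = 1
Syndrome (s4...s1) = 111 → position 7.

7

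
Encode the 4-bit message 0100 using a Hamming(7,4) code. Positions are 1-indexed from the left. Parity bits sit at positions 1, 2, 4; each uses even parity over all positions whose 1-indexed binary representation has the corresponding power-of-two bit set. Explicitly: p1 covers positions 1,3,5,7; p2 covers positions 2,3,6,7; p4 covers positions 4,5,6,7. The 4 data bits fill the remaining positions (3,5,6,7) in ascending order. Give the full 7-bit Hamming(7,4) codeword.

Place data bits at non-power-of-two positions: b3=0, b5=1, b6=0, b7=0.
p1 = XOR of data positions {3,5,7} = 0⊕1⊕0 = 1
p2 = XOR of data positions {3,6,7} = 0⊕0⊕0 = 0
p4 = XOR of data positions {5,6,7} = 1⊕0⊕0 = 1
Codeword b1..b7 = 1001100

1001100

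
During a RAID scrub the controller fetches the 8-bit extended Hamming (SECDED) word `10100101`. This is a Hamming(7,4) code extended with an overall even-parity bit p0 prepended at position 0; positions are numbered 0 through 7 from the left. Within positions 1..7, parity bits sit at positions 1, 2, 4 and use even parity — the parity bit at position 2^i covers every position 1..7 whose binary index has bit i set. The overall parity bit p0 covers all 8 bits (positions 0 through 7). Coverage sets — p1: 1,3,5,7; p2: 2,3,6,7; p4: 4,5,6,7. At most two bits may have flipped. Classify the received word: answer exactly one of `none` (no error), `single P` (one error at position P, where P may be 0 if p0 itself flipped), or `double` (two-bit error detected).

none

s1: b1⊕b3⊕b5⊕b7 = 0⊕0⊕1⊕1 = 0
s2: b2⊕b3⊕b6⊕b7 = 1⊕0⊕0⊕1 = 0
s4: b4⊕b5⊕b6⊕b7 = 0⊕1⊕0⊕1 = 0
Syndrome (s4...s1) = 000 → position 0 (no error).
Overall parity (XOR of all 8 bits, including p0): 1⊕0⊕1⊕0⊕0⊕1⊕0⊕1 = 0
Overall=0, syndrome position=0 → no error.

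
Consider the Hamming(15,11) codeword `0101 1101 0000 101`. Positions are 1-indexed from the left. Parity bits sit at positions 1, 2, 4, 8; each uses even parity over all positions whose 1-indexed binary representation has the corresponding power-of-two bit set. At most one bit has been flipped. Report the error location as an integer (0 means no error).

15

s1: b1⊕b3⊕b5⊕b7⊕b9⊕b11⊕b13⊕b15 = 0⊕0⊕1⊕0⊕0⊕0⊕1⊕1 = 1
s2: b2⊕b3⊕b6⊕b7⊕b10⊕b11⊕b14⊕b15 = 1⊕0⊕1⊕0⊕0⊕0⊕0⊕1 = 1
s4: b4⊕b5⊕b6⊕b7⊕b12⊕b13⊕b14⊕b15 = 1⊕1⊕1⊕0⊕0⊕1⊕0⊕1 = 1
s8: b8⊕b9⊕b10⊕b11⊕b12⊕b13⊕b14⊕b15 = 1⊕0⊕0⊕0⊕0⊕1⊕0⊕1 = 1
Syndrome (s8...s1) = 1111 → position 15.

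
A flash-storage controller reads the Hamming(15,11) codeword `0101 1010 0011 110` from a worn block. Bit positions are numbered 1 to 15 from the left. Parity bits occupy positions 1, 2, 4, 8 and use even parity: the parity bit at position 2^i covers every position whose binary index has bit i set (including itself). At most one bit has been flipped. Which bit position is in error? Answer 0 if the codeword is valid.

0

s1: b1⊕b3⊕b5⊕b7⊕b9⊕b11⊕b13⊕b15 = 0⊕0⊕1⊕1⊕0⊕1⊕1⊕0 = 0
s2: b2⊕b3⊕b6⊕b7⊕b10⊕b11⊕b14⊕b15 = 1⊕0⊕0⊕1⊕0⊕1⊕1⊕0 = 0
s4: b4⊕b5⊕b6⊕b7⊕b12⊕b13⊕b14⊕b15 = 1⊕1⊕0⊕1⊕1⊕1⊕1⊕0 = 0
s8: b8⊕b9⊕b10⊕b11⊕b12⊕b13⊕b14⊕b15 = 0⊕0⊕0⊕1⊕1⊕1⊕1⊕0 = 0
Syndrome (s8...s1) = 0000 → position 0 (no error).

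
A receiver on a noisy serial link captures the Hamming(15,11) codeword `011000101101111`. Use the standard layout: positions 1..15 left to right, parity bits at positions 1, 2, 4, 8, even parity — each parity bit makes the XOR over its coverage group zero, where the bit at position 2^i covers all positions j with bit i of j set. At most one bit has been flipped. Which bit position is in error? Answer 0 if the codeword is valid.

5

s1: b1⊕b3⊕b5⊕b7⊕b9⊕b11⊕b13⊕b15 = 0⊕1⊕0⊕1⊕1⊕0⊕1⊕1 = 1
s2: b2⊕b3⊕b6⊕b7⊕b10⊕b11⊕b14⊕b15 = 1⊕1⊕0⊕1⊕1⊕0⊕1⊕1 = 0
s4: b4⊕b5⊕b6⊕b7⊕b12⊕b13⊕b14⊕b15 = 0⊕0⊕0⊕1⊕1⊕1⊕1⊕1 = 1
s8: b8⊕b9⊕b10⊕b11⊕b12⊕b13⊕b14⊕b15 = 0⊕1⊕1⊕0⊕1⊕1⊕1⊕1 = 0
Syndrome (s8...s1) = 0101 → position 5.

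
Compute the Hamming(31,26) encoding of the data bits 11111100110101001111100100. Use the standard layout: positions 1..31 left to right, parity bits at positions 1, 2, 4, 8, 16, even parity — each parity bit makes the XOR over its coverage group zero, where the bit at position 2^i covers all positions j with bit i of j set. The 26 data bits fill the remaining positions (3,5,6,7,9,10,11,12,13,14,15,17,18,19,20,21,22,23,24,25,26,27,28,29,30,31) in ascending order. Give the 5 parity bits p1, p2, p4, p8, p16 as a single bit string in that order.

01000

Place data bits at non-power-of-two positions: b3=1, b5=1, b6=1, b7=1, b9=1, b10=1, b11=0, b12=0, b13=1, b14=1, b15=0, b17=1, b18=0, b19=1, b20=0, b21=0, b22=1, b23=1, b24=1, b25=1, b26=1, b27=0, b28=0, b29=1, b30=0, b31=0.
p1 = XOR of data positions {3,5,7,9,11,13,15,17,19,21,23,25,27,29,31} = 1⊕1⊕1⊕1⊕0⊕1⊕0⊕1⊕1⊕0⊕1⊕1⊕0⊕1⊕0 = 0
p2 = XOR of data positions {3,6,7,10,11,14,15,18,19,22,23,26,27,30,31} = 1⊕1⊕1⊕1⊕0⊕1⊕0⊕0⊕1⊕1⊕1⊕1⊕0⊕0⊕0 = 1
p4 = XOR of data positions {5,6,7,12,13,14,15,20,21,22,23,28,29,30,31} = 1⊕1⊕1⊕0⊕1⊕1⊕0⊕0⊕0⊕1⊕1⊕0⊕1⊕0⊕0 = 0
p8 = XOR of data positions {9,10,11,12,13,14,15,24,25,26,27,28,29,30,31} = 1⊕1⊕0⊕0⊕1⊕1⊕0⊕1⊕1⊕1⊕0⊕0⊕1⊕0⊕0 = 0
p16 = XOR of data positions {17,18,19,20,21,22,23,24,25,26,27,28,29,30,31} = 1⊕0⊕1⊕0⊕0⊕1⊕1⊕1⊕1⊕1⊕0⊕0⊕1⊕0⊕0 = 0
Parity bits p1,p2,p4,p8,p16 = 01000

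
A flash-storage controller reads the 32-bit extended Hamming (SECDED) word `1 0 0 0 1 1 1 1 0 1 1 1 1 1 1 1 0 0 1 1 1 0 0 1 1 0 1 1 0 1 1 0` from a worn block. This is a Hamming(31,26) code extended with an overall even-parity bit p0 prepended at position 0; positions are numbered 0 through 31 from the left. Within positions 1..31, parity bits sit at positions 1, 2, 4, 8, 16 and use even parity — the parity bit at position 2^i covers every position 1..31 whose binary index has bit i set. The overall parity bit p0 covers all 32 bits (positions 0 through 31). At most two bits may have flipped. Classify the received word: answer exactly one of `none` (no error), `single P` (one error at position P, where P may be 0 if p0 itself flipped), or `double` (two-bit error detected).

s1: b1⊕b3⊕b5⊕b7⊕b9⊕b11⊕b13⊕b15⊕b17⊕b19⊕b21⊕b23⊕b25⊕b27⊕b29⊕b31 = 0⊕0⊕1⊕1⊕1⊕1⊕1⊕1⊕0⊕1⊕0⊕1⊕0⊕1⊕1⊕0 = 0
s2: b2⊕b3⊕b6⊕b7⊕b10⊕b11⊕b14⊕b15⊕b18⊕b19⊕b22⊕b23⊕b26⊕b27⊕b30⊕b31 = 0⊕0⊕1⊕1⊕1⊕1⊕1⊕1⊕1⊕1⊕0⊕1⊕1⊕1⊕1⊕0 = 0
s4: b4⊕b5⊕b6⊕b7⊕b12⊕b13⊕b14⊕b15⊕b20⊕b21⊕b22⊕b23⊕b28⊕b29⊕b30⊕b31 = 1⊕1⊕1⊕1⊕1⊕1⊕1⊕1⊕1⊕0⊕0⊕1⊕0⊕1⊕1⊕0 = 0
s8: b8⊕b9⊕b10⊕b11⊕b12⊕b13⊕b14⊕b15⊕b24⊕b25⊕b26⊕b27⊕b28⊕b29⊕b30⊕b31 = 0⊕1⊕1⊕1⊕1⊕1⊕1⊕1⊕1⊕0⊕1⊕1⊕0⊕1⊕1⊕0 = 0
s16: b16⊕b17⊕b18⊕b19⊕b20⊕b21⊕b22⊕b23⊕b24⊕b25⊕b26⊕b27⊕b28⊕b29⊕b30⊕b31 = 0⊕0⊕1⊕1⊕1⊕0⊕0⊕1⊕1⊕0⊕1⊕1⊕0⊕1⊕1⊕0 = 1
Syndrome (s16...s1) = 10000 → position 16.
Overall parity (XOR of all 32 bits, including p0): 1⊕0⊕0⊕0⊕1⊕1⊕1⊕1⊕0⊕1⊕1⊕1⊕1⊕1⊕1⊕1⊕0⊕0⊕1⊕1⊕1⊕0⊕0⊕1⊕1⊕0⊕1⊕1⊕0⊕1⊕1⊕0 = 1
Overall=1, syndrome position=16 → single-bit error at position 16.

single 16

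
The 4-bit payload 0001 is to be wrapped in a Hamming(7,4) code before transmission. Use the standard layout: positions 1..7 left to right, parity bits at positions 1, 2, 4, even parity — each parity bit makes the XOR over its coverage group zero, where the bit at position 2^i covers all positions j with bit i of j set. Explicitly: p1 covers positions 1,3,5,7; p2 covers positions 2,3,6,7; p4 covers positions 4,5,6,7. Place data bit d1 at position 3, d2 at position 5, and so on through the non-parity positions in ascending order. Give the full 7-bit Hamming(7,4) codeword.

Place data bits at non-power-of-two positions: b3=0, b5=0, b6=0, b7=1.
p1 = XOR of data positions {3,5,7} = 0⊕0⊕1 = 1
p2 = XOR of data positions {3,6,7} = 0⊕0⊕1 = 1
p4 = XOR of data positions {5,6,7} = 0⊕0⊕1 = 1
Codeword b1..b7 = 1101001

1101001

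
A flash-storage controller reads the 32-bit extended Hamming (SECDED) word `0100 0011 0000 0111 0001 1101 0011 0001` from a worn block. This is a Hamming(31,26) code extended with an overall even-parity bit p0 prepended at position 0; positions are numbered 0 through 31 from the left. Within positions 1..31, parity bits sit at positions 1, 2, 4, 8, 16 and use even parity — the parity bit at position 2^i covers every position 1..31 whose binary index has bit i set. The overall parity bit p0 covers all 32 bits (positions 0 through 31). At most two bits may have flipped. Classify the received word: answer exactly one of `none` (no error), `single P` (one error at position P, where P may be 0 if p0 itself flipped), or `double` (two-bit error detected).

s1: b1⊕b3⊕b5⊕b7⊕b9⊕b11⊕b13⊕b15⊕b17⊕b19⊕b21⊕b23⊕b25⊕b27⊕b29⊕b31 = 1⊕0⊕0⊕1⊕0⊕0⊕1⊕1⊕0⊕1⊕1⊕1⊕0⊕1⊕0⊕1 = 1
s2: b2⊕b3⊕b6⊕b7⊕b10⊕b11⊕b14⊕b15⊕b18⊕b19⊕b22⊕b23⊕b26⊕b27⊕b30⊕b31 = 0⊕0⊕1⊕1⊕0⊕0⊕1⊕1⊕0⊕1⊕0⊕1⊕1⊕1⊕0⊕1 = 1
s4: b4⊕b5⊕b6⊕b7⊕b12⊕b13⊕b14⊕b15⊕b20⊕b21⊕b22⊕b23⊕b28⊕b29⊕b30⊕b31 = 0⊕0⊕1⊕1⊕0⊕1⊕1⊕1⊕1⊕1⊕0⊕1⊕0⊕0⊕0⊕1 = 1
s8: b8⊕b9⊕b10⊕b11⊕b12⊕b13⊕b14⊕b15⊕b24⊕b25⊕b26⊕b27⊕b28⊕b29⊕b30⊕b31 = 0⊕0⊕0⊕0⊕0⊕1⊕1⊕1⊕0⊕0⊕1⊕1⊕0⊕0⊕0⊕1 = 0
s16: b16⊕b17⊕b18⊕b19⊕b20⊕b21⊕b22⊕b23⊕b24⊕b25⊕b26⊕b27⊕b28⊕b29⊕b30⊕b31 = 0⊕0⊕0⊕1⊕1⊕1⊕0⊕1⊕0⊕0⊕1⊕1⊕0⊕0⊕0⊕1 = 1
Syndrome (s16...s1) = 10111 → position 23.
Overall parity (XOR of all 32 bits, including p0): 0⊕1⊕0⊕0⊕0⊕0⊕1⊕1⊕0⊕0⊕0⊕0⊕0⊕1⊕1⊕1⊕0⊕0⊕0⊕1⊕1⊕1⊕0⊕1⊕0⊕0⊕1⊕1⊕0⊕0⊕0⊕1 = 1
Overall=1, syndrome position=23 → single-bit error at position 23.

single 23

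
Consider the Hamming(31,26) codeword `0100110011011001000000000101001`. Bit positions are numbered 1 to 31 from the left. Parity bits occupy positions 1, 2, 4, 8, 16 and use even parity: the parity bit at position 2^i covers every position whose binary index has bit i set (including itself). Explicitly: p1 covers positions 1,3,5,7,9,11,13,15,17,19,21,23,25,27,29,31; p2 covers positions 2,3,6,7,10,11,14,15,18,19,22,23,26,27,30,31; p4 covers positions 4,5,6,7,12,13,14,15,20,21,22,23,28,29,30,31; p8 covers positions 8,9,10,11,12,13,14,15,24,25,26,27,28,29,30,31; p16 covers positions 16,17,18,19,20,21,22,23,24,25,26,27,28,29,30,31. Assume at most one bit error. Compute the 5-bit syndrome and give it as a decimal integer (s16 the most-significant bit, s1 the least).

10

s1: b1⊕b3⊕b5⊕b7⊕b9⊕b11⊕b13⊕b15⊕b17⊕b19⊕b21⊕b23⊕b25⊕b27⊕b29⊕b31 = 0⊕0⊕1⊕0⊕1⊕0⊕1⊕0⊕0⊕0⊕0⊕0⊕0⊕0⊕0⊕1 = 0
s2: b2⊕b3⊕b6⊕b7⊕b10⊕b11⊕b14⊕b15⊕b18⊕b19⊕b22⊕b23⊕b26⊕b27⊕b30⊕b31 = 1⊕0⊕1⊕0⊕1⊕0⊕0⊕0⊕0⊕0⊕0⊕0⊕1⊕0⊕0⊕1 = 1
s4: b4⊕b5⊕b6⊕b7⊕b12⊕b13⊕b14⊕b15⊕b20⊕b21⊕b22⊕b23⊕b28⊕b29⊕b30⊕b31 = 0⊕1⊕1⊕0⊕1⊕1⊕0⊕0⊕0⊕0⊕0⊕0⊕1⊕0⊕0⊕1 = 0
s8: b8⊕b9⊕b10⊕b11⊕b12⊕b13⊕b14⊕b15⊕b24⊕b25⊕b26⊕b27⊕b28⊕b29⊕b30⊕b31 = 0⊕1⊕1⊕0⊕1⊕1⊕0⊕0⊕0⊕0⊕1⊕0⊕1⊕0⊕0⊕1 = 1
s16: b16⊕b17⊕b18⊕b19⊕b20⊕b21⊕b22⊕b23⊕b24⊕b25⊕b26⊕b27⊕b28⊕b29⊕b30⊕b31 = 1⊕0⊕0⊕0⊕0⊕0⊕0⊕0⊕0⊕0⊕1⊕0⊕1⊕0⊕0⊕1 = 0
Syndrome (s16...s1) = 01010 → position 10.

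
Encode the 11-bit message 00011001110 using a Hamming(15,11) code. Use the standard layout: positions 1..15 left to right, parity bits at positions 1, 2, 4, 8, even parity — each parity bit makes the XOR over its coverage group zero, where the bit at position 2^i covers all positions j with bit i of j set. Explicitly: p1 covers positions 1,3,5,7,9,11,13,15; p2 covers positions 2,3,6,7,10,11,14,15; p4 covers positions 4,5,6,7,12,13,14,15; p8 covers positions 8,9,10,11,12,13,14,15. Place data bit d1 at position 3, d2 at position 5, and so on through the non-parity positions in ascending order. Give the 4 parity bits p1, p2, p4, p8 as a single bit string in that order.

1000

Place data bits at non-power-of-two positions: b3=0, b5=0, b6=0, b7=1, b9=1, b10=0, b11=0, b12=1, b13=1, b14=1, b15=0.
p1 = XOR of data positions {3,5,7,9,11,13,15} = 0⊕0⊕1⊕1⊕0⊕1⊕0 = 1
p2 = XOR of data positions {3,6,7,10,11,14,15} = 0⊕0⊕1⊕0⊕0⊕1⊕0 = 0
p4 = XOR of data positions {5,6,7,12,13,14,15} = 0⊕0⊕1⊕1⊕1⊕1⊕0 = 0
p8 = XOR of data positions {9,10,11,12,13,14,15} = 1⊕0⊕0⊕1⊕1⊕1⊕0 = 0
Parity bits p1,p2,p4,p8 = 1000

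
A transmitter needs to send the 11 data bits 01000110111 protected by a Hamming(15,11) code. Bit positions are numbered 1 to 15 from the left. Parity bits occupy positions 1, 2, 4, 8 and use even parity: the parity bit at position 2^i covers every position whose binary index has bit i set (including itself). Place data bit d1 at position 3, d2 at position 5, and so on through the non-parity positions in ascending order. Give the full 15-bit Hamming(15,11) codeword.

000010010110111

Place data bits at non-power-of-two positions: b3=0, b5=1, b6=0, b7=0, b9=0, b10=1, b11=1, b12=0, b13=1, b14=1, b15=1.
p1 = XOR of data positions {3,5,7,9,11,13,15} = 0⊕1⊕0⊕0⊕1⊕1⊕1 = 0
p2 = XOR of data positions {3,6,7,10,11,14,15} = 0⊕0⊕0⊕1⊕1⊕1⊕1 = 0
p4 = XOR of data positions {5,6,7,12,13,14,15} = 1⊕0⊕0⊕0⊕1⊕1⊕1 = 0
p8 = XOR of data positions {9,10,11,12,13,14,15} = 0⊕1⊕1⊕0⊕1⊕1⊕1 = 1
Codeword b1..b15 = 000010010110111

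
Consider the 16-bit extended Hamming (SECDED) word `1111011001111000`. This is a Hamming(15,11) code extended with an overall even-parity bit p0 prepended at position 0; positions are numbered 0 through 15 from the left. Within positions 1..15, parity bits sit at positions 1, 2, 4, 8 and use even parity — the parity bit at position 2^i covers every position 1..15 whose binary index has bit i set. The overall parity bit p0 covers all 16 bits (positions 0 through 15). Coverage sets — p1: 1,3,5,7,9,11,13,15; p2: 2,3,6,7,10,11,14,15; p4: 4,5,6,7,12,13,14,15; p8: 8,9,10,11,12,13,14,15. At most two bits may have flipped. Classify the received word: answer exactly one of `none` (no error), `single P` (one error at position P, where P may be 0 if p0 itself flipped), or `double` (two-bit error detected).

double

s1: b1⊕b3⊕b5⊕b7⊕b9⊕b11⊕b13⊕b15 = 1⊕1⊕1⊕0⊕1⊕1⊕0⊕0 = 1
s2: b2⊕b3⊕b6⊕b7⊕b10⊕b11⊕b14⊕b15 = 1⊕1⊕1⊕0⊕1⊕1⊕0⊕0 = 1
s4: b4⊕b5⊕b6⊕b7⊕b12⊕b13⊕b14⊕b15 = 0⊕1⊕1⊕0⊕1⊕0⊕0⊕0 = 1
s8: b8⊕b9⊕b10⊕b11⊕b12⊕b13⊕b14⊕b15 = 0⊕1⊕1⊕1⊕1⊕0⊕0⊕0 = 0
Syndrome (s8...s1) = 0111 → position 7.
Overall parity (XOR of all 16 bits, including p0): 1⊕1⊕1⊕1⊕0⊕1⊕1⊕0⊕0⊕1⊕1⊕1⊕1⊕0⊕0⊕0 = 0
Overall=0, syndrome position=7 → double-bit error detected (uncorrectable).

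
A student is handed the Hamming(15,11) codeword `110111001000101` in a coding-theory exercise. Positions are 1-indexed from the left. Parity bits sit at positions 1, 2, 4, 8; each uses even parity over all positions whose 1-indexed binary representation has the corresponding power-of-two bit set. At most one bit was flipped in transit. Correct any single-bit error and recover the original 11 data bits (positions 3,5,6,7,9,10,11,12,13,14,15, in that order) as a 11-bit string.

s1: b1⊕b3⊕b5⊕b7⊕b9⊕b11⊕b13⊕b15 = 1⊕0⊕1⊕0⊕1⊕0⊕1⊕1 = 1
s2: b2⊕b3⊕b6⊕b7⊕b10⊕b11⊕b14⊕b15 = 1⊕0⊕1⊕0⊕0⊕0⊕0⊕1 = 1
s4: b4⊕b5⊕b6⊕b7⊕b12⊕b13⊕b14⊕b15 = 1⊕1⊕1⊕0⊕0⊕1⊕0⊕1 = 1
s8: b8⊕b9⊕b10⊕b11⊕b12⊕b13⊕b14⊕b15 = 0⊕1⊕0⊕0⊕0⊕1⊕0⊕1 = 1
Syndrome (s8...s1) = 1111 → position 15.
Flip bit 15: corrected codeword = 110111001000100
Data bits at positions 3,5,6,7,9,10,11,12,13,14,15: 01101000100

01101000100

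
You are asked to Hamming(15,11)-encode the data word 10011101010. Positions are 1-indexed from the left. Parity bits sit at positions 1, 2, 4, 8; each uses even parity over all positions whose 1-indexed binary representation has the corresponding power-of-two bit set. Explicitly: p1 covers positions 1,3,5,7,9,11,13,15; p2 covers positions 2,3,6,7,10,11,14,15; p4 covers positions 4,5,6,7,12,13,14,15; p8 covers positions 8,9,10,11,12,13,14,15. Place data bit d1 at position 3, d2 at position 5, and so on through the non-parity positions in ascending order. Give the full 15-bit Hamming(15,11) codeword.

101100101101010

Place data bits at non-power-of-two positions: b3=1, b5=0, b6=0, b7=1, b9=1, b10=1, b11=0, b12=1, b13=0, b14=1, b15=0.
p1 = XOR of data positions {3,5,7,9,11,13,15} = 1⊕0⊕1⊕1⊕0⊕0⊕0 = 1
p2 = XOR of data positions {3,6,7,10,11,14,15} = 1⊕0⊕1⊕1⊕0⊕1⊕0 = 0
p4 = XOR of data positions {5,6,7,12,13,14,15} = 0⊕0⊕1⊕1⊕0⊕1⊕0 = 1
p8 = XOR of data positions {9,10,11,12,13,14,15} = 1⊕1⊕0⊕1⊕0⊕1⊕0 = 0
Codeword b1..b15 = 101100101101010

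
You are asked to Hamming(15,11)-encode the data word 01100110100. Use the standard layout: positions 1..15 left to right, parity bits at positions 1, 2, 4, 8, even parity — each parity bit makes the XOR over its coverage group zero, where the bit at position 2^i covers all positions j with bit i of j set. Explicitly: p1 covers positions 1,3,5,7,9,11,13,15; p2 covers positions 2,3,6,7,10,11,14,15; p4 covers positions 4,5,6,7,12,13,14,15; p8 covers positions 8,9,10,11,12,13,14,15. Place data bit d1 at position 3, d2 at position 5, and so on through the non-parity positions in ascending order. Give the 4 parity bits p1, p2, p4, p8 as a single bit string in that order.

1111

Place data bits at non-power-of-two positions: b3=0, b5=1, b6=1, b7=0, b9=0, b10=1, b11=1, b12=0, b13=1, b14=0, b15=0.
p1 = XOR of data positions {3,5,7,9,11,13,15} = 0⊕1⊕0⊕0⊕1⊕1⊕0 = 1
p2 = XOR of data positions {3,6,7,10,11,14,15} = 0⊕1⊕0⊕1⊕1⊕0⊕0 = 1
p4 = XOR of data positions {5,6,7,12,13,14,15} = 1⊕1⊕0⊕0⊕1⊕0⊕0 = 1
p8 = XOR of data positions {9,10,11,12,13,14,15} = 0⊕1⊕1⊕0⊕1⊕0⊕0 = 1
Parity bits p1,p2,p4,p8 = 1111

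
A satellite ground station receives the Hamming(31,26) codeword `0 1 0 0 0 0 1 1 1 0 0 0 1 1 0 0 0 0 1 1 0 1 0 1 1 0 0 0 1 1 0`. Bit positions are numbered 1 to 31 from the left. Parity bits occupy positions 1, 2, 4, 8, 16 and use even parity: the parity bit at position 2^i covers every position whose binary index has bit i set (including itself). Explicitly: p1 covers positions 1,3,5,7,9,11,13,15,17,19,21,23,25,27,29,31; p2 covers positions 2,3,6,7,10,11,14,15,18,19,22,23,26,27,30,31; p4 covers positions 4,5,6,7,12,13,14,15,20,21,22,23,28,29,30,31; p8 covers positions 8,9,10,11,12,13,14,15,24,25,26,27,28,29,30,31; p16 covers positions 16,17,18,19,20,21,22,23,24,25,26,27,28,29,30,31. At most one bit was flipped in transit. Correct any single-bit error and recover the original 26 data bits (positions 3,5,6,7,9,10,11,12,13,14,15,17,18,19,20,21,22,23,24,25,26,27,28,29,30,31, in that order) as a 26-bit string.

00011000110001001011000110

s1: b1⊕b3⊕b5⊕b7⊕b9⊕b11⊕b13⊕b15⊕b17⊕b19⊕b21⊕b23⊕b25⊕b27⊕b29⊕b31 = 0⊕0⊕0⊕1⊕1⊕0⊕1⊕0⊕0⊕1⊕0⊕0⊕1⊕0⊕1⊕0 = 0
s2: b2⊕b3⊕b6⊕b7⊕b10⊕b11⊕b14⊕b15⊕b18⊕b19⊕b22⊕b23⊕b26⊕b27⊕b30⊕b31 = 1⊕0⊕0⊕1⊕0⊕0⊕1⊕0⊕0⊕1⊕1⊕0⊕0⊕0⊕1⊕0 = 0
s4: b4⊕b5⊕b6⊕b7⊕b12⊕b13⊕b14⊕b15⊕b20⊕b21⊕b22⊕b23⊕b28⊕b29⊕b30⊕b31 = 0⊕0⊕0⊕1⊕0⊕1⊕1⊕0⊕1⊕0⊕1⊕0⊕0⊕1⊕1⊕0 = 1
s8: b8⊕b9⊕b10⊕b11⊕b12⊕b13⊕b14⊕b15⊕b24⊕b25⊕b26⊕b27⊕b28⊕b29⊕b30⊕b31 = 1⊕1⊕0⊕0⊕0⊕1⊕1⊕0⊕1⊕1⊕0⊕0⊕0⊕1⊕1⊕0 = 0
s16: b16⊕b17⊕b18⊕b19⊕b20⊕b21⊕b22⊕b23⊕b24⊕b25⊕b26⊕b27⊕b28⊕b29⊕b30⊕b31 = 0⊕0⊕0⊕1⊕1⊕0⊕1⊕0⊕1⊕1⊕0⊕0⊕0⊕1⊕1⊕0 = 1
Syndrome (s16...s1) = 10100 → position 20.
Flip bit 20: corrected codeword = 0100001110001100001001011000110
Data bits at positions 3,5,6,7,9,10,11,12,13,14,15,17,18,19,20,21,22,23,24,25,26,27,28,29,30,31: 00011000110001001011000110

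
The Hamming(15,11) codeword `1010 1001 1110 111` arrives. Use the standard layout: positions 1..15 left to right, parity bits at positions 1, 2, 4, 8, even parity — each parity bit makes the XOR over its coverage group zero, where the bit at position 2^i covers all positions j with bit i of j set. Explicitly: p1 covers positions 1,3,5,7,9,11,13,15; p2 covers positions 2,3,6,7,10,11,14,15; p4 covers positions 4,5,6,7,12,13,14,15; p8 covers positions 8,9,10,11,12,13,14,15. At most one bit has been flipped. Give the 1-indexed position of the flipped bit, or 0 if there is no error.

s1: b1⊕b3⊕b5⊕b7⊕b9⊕b11⊕b13⊕b15 = 1⊕1⊕1⊕0⊕1⊕1⊕1⊕1 = 1
s2: b2⊕b3⊕b6⊕b7⊕b10⊕b11⊕b14⊕b15 = 0⊕1⊕0⊕0⊕1⊕1⊕1⊕1 = 1
s4: b4⊕b5⊕b6⊕b7⊕b12⊕b13⊕b14⊕b15 = 0⊕1⊕0⊕0⊕0⊕1⊕1⊕1 = 0
s8: b8⊕b9⊕b10⊕b11⊕b12⊕b13⊕b14⊕b15 = 1⊕1⊕1⊕1⊕0⊕1⊕1⊕1 = 1
Syndrome (s8...s1) = 1011 → position 11.

11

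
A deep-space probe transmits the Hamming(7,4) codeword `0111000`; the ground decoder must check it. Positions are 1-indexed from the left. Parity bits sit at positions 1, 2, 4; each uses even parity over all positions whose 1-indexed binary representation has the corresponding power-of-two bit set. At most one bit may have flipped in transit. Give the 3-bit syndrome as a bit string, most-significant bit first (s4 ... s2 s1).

101

s1: b1⊕b3⊕b5⊕b7 = 0⊕1⊕0⊕0 = 1
s2: b2⊕b3⊕b6⊕b7 = 1⊕1⊕0⊕0 = 0
s4: b4⊕b5⊕b6⊕b7 = 1⊕0⊕0⊕0 = 1
Syndrome (s4...s1) = 101 → position 5.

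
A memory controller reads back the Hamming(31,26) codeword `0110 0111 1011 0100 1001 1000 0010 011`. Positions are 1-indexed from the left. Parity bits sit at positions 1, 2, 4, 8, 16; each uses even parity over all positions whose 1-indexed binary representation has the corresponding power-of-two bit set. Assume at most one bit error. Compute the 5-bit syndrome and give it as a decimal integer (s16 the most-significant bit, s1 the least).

2

s1: b1⊕b3⊕b5⊕b7⊕b9⊕b11⊕b13⊕b15⊕b17⊕b19⊕b21⊕b23⊕b25⊕b27⊕b29⊕b31 = 0⊕1⊕0⊕1⊕1⊕1⊕0⊕0⊕1⊕0⊕1⊕0⊕0⊕1⊕0⊕1 = 0
s2: b2⊕b3⊕b6⊕b7⊕b10⊕b11⊕b14⊕b15⊕b18⊕b19⊕b22⊕b23⊕b26⊕b27⊕b30⊕b31 = 1⊕1⊕1⊕1⊕0⊕1⊕1⊕0⊕0⊕0⊕0⊕0⊕0⊕1⊕1⊕1 = 1
s4: b4⊕b5⊕b6⊕b7⊕b12⊕b13⊕b14⊕b15⊕b20⊕b21⊕b22⊕b23⊕b28⊕b29⊕b30⊕b31 = 0⊕0⊕1⊕1⊕1⊕0⊕1⊕0⊕1⊕1⊕0⊕0⊕0⊕0⊕1⊕1 = 0
s8: b8⊕b9⊕b10⊕b11⊕b12⊕b13⊕b14⊕b15⊕b24⊕b25⊕b26⊕b27⊕b28⊕b29⊕b30⊕b31 = 1⊕1⊕0⊕1⊕1⊕0⊕1⊕0⊕0⊕0⊕0⊕1⊕0⊕0⊕1⊕1 = 0
s16: b16⊕b17⊕b18⊕b19⊕b20⊕b21⊕b22⊕b23⊕b24⊕b25⊕b26⊕b27⊕b28⊕b29⊕b30⊕b31 = 0⊕1⊕0⊕0⊕1⊕1⊕0⊕0⊕0⊕0⊕0⊕1⊕0⊕0⊕1⊕1 = 0
Syndrome (s16...s1) = 00010 → position 2.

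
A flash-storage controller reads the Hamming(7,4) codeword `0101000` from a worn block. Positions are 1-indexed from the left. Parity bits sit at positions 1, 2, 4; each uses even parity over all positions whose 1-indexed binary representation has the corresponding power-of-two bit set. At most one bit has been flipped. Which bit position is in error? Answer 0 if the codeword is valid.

s1: b1⊕b3⊕b5⊕b7 = 0⊕0⊕0⊕0 = 0
s2: b2⊕b3⊕b6⊕b7 = 1⊕0⊕0⊕0 = 1
s4: b4⊕b5⊕b6⊕b7 = 1⊕0⊕0⊕0 = 1
Syndrome (s4...s1) = 110 → position 6.

6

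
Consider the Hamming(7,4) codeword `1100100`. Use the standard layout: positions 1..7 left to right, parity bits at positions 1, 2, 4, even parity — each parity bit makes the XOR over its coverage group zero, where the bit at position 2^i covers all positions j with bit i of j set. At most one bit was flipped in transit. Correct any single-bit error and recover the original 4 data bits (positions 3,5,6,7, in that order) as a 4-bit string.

s1: b1⊕b3⊕b5⊕b7 = 1⊕0⊕1⊕0 = 0
s2: b2⊕b3⊕b6⊕b7 = 1⊕0⊕0⊕0 = 1
s4: b4⊕b5⊕b6⊕b7 = 0⊕1⊕0⊕0 = 1
Syndrome (s4...s1) = 110 → position 6.
Flip bit 6: corrected codeword = 1100110
Data bits at positions 3,5,6,7: 0110

0110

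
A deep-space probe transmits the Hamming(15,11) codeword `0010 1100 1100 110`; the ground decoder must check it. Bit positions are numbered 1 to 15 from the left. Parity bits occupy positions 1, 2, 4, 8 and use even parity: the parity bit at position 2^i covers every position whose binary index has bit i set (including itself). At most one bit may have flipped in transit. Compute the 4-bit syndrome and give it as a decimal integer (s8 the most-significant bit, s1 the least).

0

s1: b1⊕b3⊕b5⊕b7⊕b9⊕b11⊕b13⊕b15 = 0⊕1⊕1⊕0⊕1⊕0⊕1⊕0 = 0
s2: b2⊕b3⊕b6⊕b7⊕b10⊕b11⊕b14⊕b15 = 0⊕1⊕1⊕0⊕1⊕0⊕1⊕0 = 0
s4: b4⊕b5⊕b6⊕b7⊕b12⊕b13⊕b14⊕b15 = 0⊕1⊕1⊕0⊕0⊕1⊕1⊕0 = 0
s8: b8⊕b9⊕b10⊕b11⊕b12⊕b13⊕b14⊕b15 = 0⊕1⊕1⊕0⊕0⊕1⊕1⊕0 = 0
Syndrome (s8...s1) = 0000 → position 0 (no error).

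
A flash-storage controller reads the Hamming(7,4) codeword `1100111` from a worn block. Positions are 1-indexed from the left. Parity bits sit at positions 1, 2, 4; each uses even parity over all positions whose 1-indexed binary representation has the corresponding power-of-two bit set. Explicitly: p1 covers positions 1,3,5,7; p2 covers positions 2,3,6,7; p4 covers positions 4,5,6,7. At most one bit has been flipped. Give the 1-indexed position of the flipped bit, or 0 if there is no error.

7

s1: b1⊕b3⊕b5⊕b7 = 1⊕0⊕1⊕1 = 1
s2: b2⊕b3⊕b6⊕b7 = 1⊕0⊕1⊕1 = 1
s4: b4⊕b5⊕b6⊕b7 = 0⊕1⊕1⊕1 = 1
Syndrome (s4...s1) = 111 → position 7.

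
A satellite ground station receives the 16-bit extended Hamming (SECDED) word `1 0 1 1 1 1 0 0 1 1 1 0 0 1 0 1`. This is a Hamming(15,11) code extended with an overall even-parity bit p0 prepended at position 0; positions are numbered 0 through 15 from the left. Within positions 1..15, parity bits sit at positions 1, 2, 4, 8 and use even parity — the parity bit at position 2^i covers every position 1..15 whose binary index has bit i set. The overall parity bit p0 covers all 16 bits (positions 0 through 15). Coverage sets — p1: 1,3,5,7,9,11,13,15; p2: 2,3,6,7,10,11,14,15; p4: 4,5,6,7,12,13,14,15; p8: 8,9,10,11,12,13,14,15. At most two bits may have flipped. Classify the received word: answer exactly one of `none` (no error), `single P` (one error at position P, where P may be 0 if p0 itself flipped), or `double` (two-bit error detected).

double

s1: b1⊕b3⊕b5⊕b7⊕b9⊕b11⊕b13⊕b15 = 0⊕1⊕1⊕0⊕1⊕0⊕1⊕1 = 1
s2: b2⊕b3⊕b6⊕b7⊕b10⊕b11⊕b14⊕b15 = 1⊕1⊕0⊕0⊕1⊕0⊕0⊕1 = 0
s4: b4⊕b5⊕b6⊕b7⊕b12⊕b13⊕b14⊕b15 = 1⊕1⊕0⊕0⊕0⊕1⊕0⊕1 = 0
s8: b8⊕b9⊕b10⊕b11⊕b12⊕b13⊕b14⊕b15 = 1⊕1⊕1⊕0⊕0⊕1⊕0⊕1 = 1
Syndrome (s8...s1) = 1001 → position 9.
Overall parity (XOR of all 16 bits, including p0): 1⊕0⊕1⊕1⊕1⊕1⊕0⊕0⊕1⊕1⊕1⊕0⊕0⊕1⊕0⊕1 = 0
Overall=0, syndrome position=9 → double-bit error detected (uncorrectable).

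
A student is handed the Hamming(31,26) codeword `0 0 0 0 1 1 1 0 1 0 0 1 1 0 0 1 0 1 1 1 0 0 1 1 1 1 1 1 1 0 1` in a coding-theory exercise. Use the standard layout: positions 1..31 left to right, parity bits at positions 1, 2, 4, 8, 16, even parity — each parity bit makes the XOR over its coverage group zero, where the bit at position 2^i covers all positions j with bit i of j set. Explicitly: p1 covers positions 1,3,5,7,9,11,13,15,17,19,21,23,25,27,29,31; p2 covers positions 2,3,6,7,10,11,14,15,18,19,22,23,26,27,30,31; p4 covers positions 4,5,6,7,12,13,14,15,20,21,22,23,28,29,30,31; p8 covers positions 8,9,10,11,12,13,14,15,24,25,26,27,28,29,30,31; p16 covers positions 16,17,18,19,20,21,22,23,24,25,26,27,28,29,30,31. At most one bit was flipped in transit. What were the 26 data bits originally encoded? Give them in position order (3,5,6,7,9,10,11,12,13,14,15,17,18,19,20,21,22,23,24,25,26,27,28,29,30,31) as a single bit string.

01111001100011100111111101

s1: b1⊕b3⊕b5⊕b7⊕b9⊕b11⊕b13⊕b15⊕b17⊕b19⊕b21⊕b23⊕b25⊕b27⊕b29⊕b31 = 0⊕0⊕1⊕1⊕1⊕0⊕1⊕0⊕0⊕1⊕0⊕1⊕1⊕1⊕1⊕1 = 0
s2: b2⊕b3⊕b6⊕b7⊕b10⊕b11⊕b14⊕b15⊕b18⊕b19⊕b22⊕b23⊕b26⊕b27⊕b30⊕b31 = 0⊕0⊕1⊕1⊕0⊕0⊕0⊕0⊕1⊕1⊕0⊕1⊕1⊕1⊕0⊕1 = 0
s4: b4⊕b5⊕b6⊕b7⊕b12⊕b13⊕b14⊕b15⊕b20⊕b21⊕b22⊕b23⊕b28⊕b29⊕b30⊕b31 = 0⊕1⊕1⊕1⊕1⊕1⊕0⊕0⊕1⊕0⊕0⊕1⊕1⊕1⊕0⊕1 = 0
s8: b8⊕b9⊕b10⊕b11⊕b12⊕b13⊕b14⊕b15⊕b24⊕b25⊕b26⊕b27⊕b28⊕b29⊕b30⊕b31 = 0⊕1⊕0⊕0⊕1⊕1⊕0⊕0⊕1⊕1⊕1⊕1⊕1⊕1⊕0⊕1 = 0
s16: b16⊕b17⊕b18⊕b19⊕b20⊕b21⊕b22⊕b23⊕b24⊕b25⊕b26⊕b27⊕b28⊕b29⊕b30⊕b31 = 1⊕0⊕1⊕1⊕1⊕0⊕0⊕1⊕1⊕1⊕1⊕1⊕1⊕1⊕0⊕1 = 0
Syndrome (s16...s1) = 00000 → position 0 (no error).
No correction needed.
Data bits at positions 3,5,6,7,9,10,11,12,13,14,15,17,18,19,20,21,22,23,24,25,26,27,28,29,30,31: 01111001100011100111111101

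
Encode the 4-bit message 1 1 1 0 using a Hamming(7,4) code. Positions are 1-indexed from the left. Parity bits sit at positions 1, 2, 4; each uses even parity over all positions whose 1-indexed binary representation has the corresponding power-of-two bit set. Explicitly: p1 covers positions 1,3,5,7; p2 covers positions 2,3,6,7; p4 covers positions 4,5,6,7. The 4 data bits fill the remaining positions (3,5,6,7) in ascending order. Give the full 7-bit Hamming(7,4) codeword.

0010110

Place data bits at non-power-of-two positions: b3=1, b5=1, b6=1, b7=0.
p1 = XOR of data positions {3,5,7} = 1⊕1⊕0 = 0
p2 = XOR of data positions {3,6,7} = 1⊕1⊕0 = 0
p4 = XOR of data positions {5,6,7} = 1⊕1⊕0 = 0
Codeword b1..b7 = 0010110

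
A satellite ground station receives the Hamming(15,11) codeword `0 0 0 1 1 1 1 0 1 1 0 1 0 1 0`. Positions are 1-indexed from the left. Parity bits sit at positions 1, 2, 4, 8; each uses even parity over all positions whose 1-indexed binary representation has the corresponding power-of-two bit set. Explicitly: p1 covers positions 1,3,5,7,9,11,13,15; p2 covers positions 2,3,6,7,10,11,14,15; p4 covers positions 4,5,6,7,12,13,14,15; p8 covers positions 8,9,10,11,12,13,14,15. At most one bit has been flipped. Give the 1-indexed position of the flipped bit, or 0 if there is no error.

s1: b1⊕b3⊕b5⊕b7⊕b9⊕b11⊕b13⊕b15 = 0⊕0⊕1⊕1⊕1⊕0⊕0⊕0 = 1
s2: b2⊕b3⊕b6⊕b7⊕b10⊕b11⊕b14⊕b15 = 0⊕0⊕1⊕1⊕1⊕0⊕1⊕0 = 0
s4: b4⊕b5⊕b6⊕b7⊕b12⊕b13⊕b14⊕b15 = 1⊕1⊕1⊕1⊕1⊕0⊕1⊕0 = 0
s8: b8⊕b9⊕b10⊕b11⊕b12⊕b13⊕b14⊕b15 = 0⊕1⊕1⊕0⊕1⊕0⊕1⊕0 = 0
Syndrome (s8...s1) = 0001 → position 1.

1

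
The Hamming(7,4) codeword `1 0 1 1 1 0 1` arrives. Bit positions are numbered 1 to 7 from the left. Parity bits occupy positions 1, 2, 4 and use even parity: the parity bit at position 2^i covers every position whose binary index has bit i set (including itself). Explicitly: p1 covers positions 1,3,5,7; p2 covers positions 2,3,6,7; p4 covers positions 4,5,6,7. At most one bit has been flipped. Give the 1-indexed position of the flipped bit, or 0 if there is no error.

s1: b1⊕b3⊕b5⊕b7 = 1⊕1⊕1⊕1 = 0
s2: b2⊕b3⊕b6⊕b7 = 0⊕1⊕0⊕1 = 0
s4: b4⊕b5⊕b6⊕b7 = 1⊕1⊕0⊕1 = 1
Syndrome (s4...s1) = 100 → position 4.

4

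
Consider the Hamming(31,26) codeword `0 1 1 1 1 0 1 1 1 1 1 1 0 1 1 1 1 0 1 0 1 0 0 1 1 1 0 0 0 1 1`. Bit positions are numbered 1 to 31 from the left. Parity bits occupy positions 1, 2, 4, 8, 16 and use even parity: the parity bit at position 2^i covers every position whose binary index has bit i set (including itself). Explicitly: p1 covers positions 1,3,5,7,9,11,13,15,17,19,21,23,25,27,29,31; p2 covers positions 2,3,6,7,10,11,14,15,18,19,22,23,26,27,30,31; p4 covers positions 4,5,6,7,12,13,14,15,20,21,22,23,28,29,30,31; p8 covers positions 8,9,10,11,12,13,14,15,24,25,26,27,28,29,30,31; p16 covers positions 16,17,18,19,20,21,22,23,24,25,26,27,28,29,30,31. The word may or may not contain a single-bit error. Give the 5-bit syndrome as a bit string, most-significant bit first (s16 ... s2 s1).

10111

s1: b1⊕b3⊕b5⊕b7⊕b9⊕b11⊕b13⊕b15⊕b17⊕b19⊕b21⊕b23⊕b25⊕b27⊕b29⊕b31 = 0⊕1⊕1⊕1⊕1⊕1⊕0⊕1⊕1⊕1⊕1⊕0⊕1⊕0⊕0⊕1 = 1
s2: b2⊕b3⊕b6⊕b7⊕b10⊕b11⊕b14⊕b15⊕b18⊕b19⊕b22⊕b23⊕b26⊕b27⊕b30⊕b31 = 1⊕1⊕0⊕1⊕1⊕1⊕1⊕1⊕0⊕1⊕0⊕0⊕1⊕0⊕1⊕1 = 1
s4: b4⊕b5⊕b6⊕b7⊕b12⊕b13⊕b14⊕b15⊕b20⊕b21⊕b22⊕b23⊕b28⊕b29⊕b30⊕b31 = 1⊕1⊕0⊕1⊕1⊕0⊕1⊕1⊕0⊕1⊕0⊕0⊕0⊕0⊕1⊕1 = 1
s8: b8⊕b9⊕b10⊕b11⊕b12⊕b13⊕b14⊕b15⊕b24⊕b25⊕b26⊕b27⊕b28⊕b29⊕b30⊕b31 = 1⊕1⊕1⊕1⊕1⊕0⊕1⊕1⊕1⊕1⊕1⊕0⊕0⊕0⊕1⊕1 = 0
s16: b16⊕b17⊕b18⊕b19⊕b20⊕b21⊕b22⊕b23⊕b24⊕b25⊕b26⊕b27⊕b28⊕b29⊕b30⊕b31 = 1⊕1⊕0⊕1⊕0⊕1⊕0⊕0⊕1⊕1⊕1⊕0⊕0⊕0⊕1⊕1 = 1
Syndrome (s16...s1) = 10111 → position 23.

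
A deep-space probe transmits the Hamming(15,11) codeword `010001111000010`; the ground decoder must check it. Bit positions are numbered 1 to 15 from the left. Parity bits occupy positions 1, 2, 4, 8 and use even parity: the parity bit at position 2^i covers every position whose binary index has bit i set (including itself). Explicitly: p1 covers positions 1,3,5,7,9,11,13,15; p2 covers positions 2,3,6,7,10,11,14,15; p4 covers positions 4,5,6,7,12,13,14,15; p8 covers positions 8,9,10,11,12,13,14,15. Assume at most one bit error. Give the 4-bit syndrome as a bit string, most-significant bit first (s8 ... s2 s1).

1100

s1: b1⊕b3⊕b5⊕b7⊕b9⊕b11⊕b13⊕b15 = 0⊕0⊕0⊕1⊕1⊕0⊕0⊕0 = 0
s2: b2⊕b3⊕b6⊕b7⊕b10⊕b11⊕b14⊕b15 = 1⊕0⊕1⊕1⊕0⊕0⊕1⊕0 = 0
s4: b4⊕b5⊕b6⊕b7⊕b12⊕b13⊕b14⊕b15 = 0⊕0⊕1⊕1⊕0⊕0⊕1⊕0 = 1
s8: b8⊕b9⊕b10⊕b11⊕b12⊕b13⊕b14⊕b15 = 1⊕1⊕0⊕0⊕0⊕0⊕1⊕0 = 1
Syndrome (s8...s1) = 1100 → position 12.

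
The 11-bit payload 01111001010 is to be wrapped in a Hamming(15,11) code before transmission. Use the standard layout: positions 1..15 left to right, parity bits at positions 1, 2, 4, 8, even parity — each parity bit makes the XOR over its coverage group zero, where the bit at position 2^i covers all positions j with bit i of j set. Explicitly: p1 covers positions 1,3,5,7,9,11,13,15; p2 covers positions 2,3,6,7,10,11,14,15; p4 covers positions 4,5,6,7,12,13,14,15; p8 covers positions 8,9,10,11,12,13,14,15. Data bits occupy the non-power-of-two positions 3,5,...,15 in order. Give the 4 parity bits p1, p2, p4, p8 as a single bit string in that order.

1111

Place data bits at non-power-of-two positions: b3=0, b5=1, b6=1, b7=1, b9=1, b10=0, b11=0, b12=1, b13=0, b14=1, b15=0.
p1 = XOR of data positions {3,5,7,9,11,13,15} = 0⊕1⊕1⊕1⊕0⊕0⊕0 = 1
p2 = XOR of data positions {3,6,7,10,11,14,15} = 0⊕1⊕1⊕0⊕0⊕1⊕0 = 1
p4 = XOR of data positions {5,6,7,12,13,14,15} = 1⊕1⊕1⊕1⊕0⊕1⊕0 = 1
p8 = XOR of data positions {9,10,11,12,13,14,15} = 1⊕0⊕0⊕1⊕0⊕1⊕0 = 1
Parity bits p1,p2,p4,p8 = 1111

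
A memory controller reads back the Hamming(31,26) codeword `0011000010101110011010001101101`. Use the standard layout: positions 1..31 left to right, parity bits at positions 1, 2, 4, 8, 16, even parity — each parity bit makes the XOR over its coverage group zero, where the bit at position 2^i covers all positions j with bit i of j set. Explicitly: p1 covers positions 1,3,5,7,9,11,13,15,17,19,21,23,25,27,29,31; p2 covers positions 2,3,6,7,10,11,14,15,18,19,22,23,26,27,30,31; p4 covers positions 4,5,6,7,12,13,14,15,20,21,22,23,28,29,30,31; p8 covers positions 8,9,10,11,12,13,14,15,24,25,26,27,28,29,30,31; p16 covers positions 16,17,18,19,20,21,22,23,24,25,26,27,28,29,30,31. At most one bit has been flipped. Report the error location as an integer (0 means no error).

0

s1: b1⊕b3⊕b5⊕b7⊕b9⊕b11⊕b13⊕b15⊕b17⊕b19⊕b21⊕b23⊕b25⊕b27⊕b29⊕b31 = 0⊕1⊕0⊕0⊕1⊕1⊕1⊕1⊕0⊕1⊕1⊕0⊕1⊕0⊕1⊕1 = 0
s2: b2⊕b3⊕b6⊕b7⊕b10⊕b11⊕b14⊕b15⊕b18⊕b19⊕b22⊕b23⊕b26⊕b27⊕b30⊕b31 = 0⊕1⊕0⊕0⊕0⊕1⊕1⊕1⊕1⊕1⊕0⊕0⊕1⊕0⊕0⊕1 = 0
s4: b4⊕b5⊕b6⊕b7⊕b12⊕b13⊕b14⊕b15⊕b20⊕b21⊕b22⊕b23⊕b28⊕b29⊕b30⊕b31 = 1⊕0⊕0⊕0⊕0⊕1⊕1⊕1⊕0⊕1⊕0⊕0⊕1⊕1⊕0⊕1 = 0
s8: b8⊕b9⊕b10⊕b11⊕b12⊕b13⊕b14⊕b15⊕b24⊕b25⊕b26⊕b27⊕b28⊕b29⊕b30⊕b31 = 0⊕1⊕0⊕1⊕0⊕1⊕1⊕1⊕0⊕1⊕1⊕0⊕1⊕1⊕0⊕1 = 0
s16: b16⊕b17⊕b18⊕b19⊕b20⊕b21⊕b22⊕b23⊕b24⊕b25⊕b26⊕b27⊕b28⊕b29⊕b30⊕b31 = 0⊕0⊕1⊕1⊕0⊕1⊕0⊕0⊕0⊕1⊕1⊕0⊕1⊕1⊕0⊕1 = 0
Syndrome (s16...s1) = 00000 → position 0 (no error).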